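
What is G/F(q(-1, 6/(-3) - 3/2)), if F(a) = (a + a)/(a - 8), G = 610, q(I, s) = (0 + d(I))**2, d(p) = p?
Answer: -2135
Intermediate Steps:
q(I, s) = I**2 (q(I, s) = (0 + I)**2 = I**2)
F(a) = 2*a/(-8 + a) (F(a) = (2*a)/(-8 + a) = 2*a/(-8 + a))
G/F(q(-1, 6/(-3) - 3/2)) = 610/((2*(-1)**2/(-8 + (-1)**2))) = 610/((2*1/(-8 + 1))) = 610/((2*1/(-7))) = 610/((2*1*(-1/7))) = 610/(-2/7) = 610*(-7/2) = -2135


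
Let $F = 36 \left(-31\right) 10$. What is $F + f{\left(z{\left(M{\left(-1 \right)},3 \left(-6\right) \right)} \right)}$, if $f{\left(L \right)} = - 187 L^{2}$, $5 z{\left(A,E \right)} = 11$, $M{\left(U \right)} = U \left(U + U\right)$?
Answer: $- \frac{301627}{25} \approx -12065.0$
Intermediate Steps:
$M{\left(U \right)} = 2 U^{2}$ ($M{\left(U \right)} = U 2 U = 2 U^{2}$)
$z{\left(A,E \right)} = \frac{11}{5}$ ($z{\left(A,E \right)} = \frac{1}{5} \cdot 11 = \frac{11}{5}$)
$F = -11160$ ($F = \left(-1116\right) 10 = -11160$)
$F + f{\left(z{\left(M{\left(-1 \right)},3 \left(-6\right) \right)} \right)} = -11160 - 187 \left(\frac{11}{5}\right)^{2} = -11160 - \frac{22627}{25} = - \frac{301627}{25}$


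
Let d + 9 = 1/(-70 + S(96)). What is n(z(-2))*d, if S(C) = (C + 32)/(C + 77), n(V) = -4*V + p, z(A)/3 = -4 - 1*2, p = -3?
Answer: -2484253/3994 ≈ -622.00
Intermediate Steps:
z(A) = -18 (z(A) = 3*(-4 - 1*2) = 3*(-4 - 2) = 3*(-6) = -18)
n(V) = -3 - 4*V (n(V) = -4*V - 3 = -3 - 4*V)
S(C) = (32 + C)/(77 + C)
d = -108011/11982 (d = -9 + 1/(-70 + (32 + 96)/(77 + 96)) = -9 + 1/(-70 + 128/173) = -9 + 1/(-11982/173) = -9 - 173/11982 = -108011/11982 ≈ -9.0144)
n(z(-2))*d = (-3 - 4*(-18))*(-108011/11982) = (-3 + 72)*(-108011/11982) = 69*(-108011/11982) = -2484253/3994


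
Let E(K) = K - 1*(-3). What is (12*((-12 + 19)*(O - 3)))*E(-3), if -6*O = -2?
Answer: 0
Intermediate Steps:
O = ⅓ (O = -⅙*(-2) = ⅓ ≈ 0.33333)
E(K) = 3 + K (E(K) = K + 3 = 3 + K)
(12*((-12 + 19)*(O - 3)))*E(-3) = (12*((-12 + 19)*(⅓ - 3)))*(3 - 3) = (12*(7*(-8/3)))*0 = (12*(-56/3))*0 = -224*0 = 0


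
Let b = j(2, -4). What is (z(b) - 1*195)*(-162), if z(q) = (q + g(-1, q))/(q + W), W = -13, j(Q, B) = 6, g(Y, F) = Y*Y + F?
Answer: 223236/7 ≈ 31891.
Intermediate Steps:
g(Y, F) = F + Y**2 (g(Y, F) = Y**2 + F = F + Y**2)
b = 6
z(q) = (1 + 2*q)/(-13 + q) (z(q) = (q + (q + (-1)**2))/(q - 13) = (q + (q + 1))/(-13 + q) = (q + (1 + q))/(-13 + q) = (1 + 2*q)/(-13 + q))
(z(b) - 1*195)*(-162) = ((1 + 2*6)/(-13 + 6) - 1*195)*(-162) = ((1 + 12)/(-7) - 195)*(-162) = (-1/7*13 - 195)*(-162) = (-13/7 - 195)*(-162) = -1378/7*(-162) = 223236/7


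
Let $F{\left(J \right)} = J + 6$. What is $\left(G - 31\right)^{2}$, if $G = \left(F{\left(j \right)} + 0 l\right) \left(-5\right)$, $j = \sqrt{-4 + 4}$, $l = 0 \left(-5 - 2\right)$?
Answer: $3721$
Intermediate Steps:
$l = 0$ ($l = 0 \left(-7\right) = 0$)
$j = 0$ ($j = \sqrt{0} = 0$)
$F{\left(J \right)} = 6 + J$
$G = -30$ ($G = \left(\left(6 + 0\right) + 0 \cdot 0\right) \left(-5\right) = \left(6 + 0\right) \left(-5\right) = 6 \left(-5\right) = -30$)
$\left(G - 31\right)^{2} = \left(-30 - 31\right)^{2} = \left(-61\right)^{2} = 3721$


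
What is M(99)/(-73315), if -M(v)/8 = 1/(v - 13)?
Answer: 4/3152545 ≈ 1.2688e-6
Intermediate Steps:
M(v) = -8/(-13 + v) (M(v) = -8/(v - 13) = -8/(-13 + v))
M(99)/(-73315) = -8/(-13 + 99)/(-73315) = -8/86*(-1/73315) = -8*1/86*(-1/73315) = -4/43*(-1/73315) = 4/3152545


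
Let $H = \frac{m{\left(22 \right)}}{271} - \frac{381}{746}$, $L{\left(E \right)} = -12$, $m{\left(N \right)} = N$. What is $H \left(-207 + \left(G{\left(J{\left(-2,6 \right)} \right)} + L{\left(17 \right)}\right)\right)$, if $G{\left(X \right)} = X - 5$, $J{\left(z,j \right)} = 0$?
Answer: $\frac{9725968}{101083} \approx 96.218$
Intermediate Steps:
$G{\left(X \right)} = -5 + X$ ($G{\left(X \right)} = X - 5 = -5 + X$)
$H = - \frac{86839}{202166}$ ($H = \frac{22}{271} - \frac{381}{746} = - \frac{86839}{202166} \approx -0.42954$)
$H \left(-207 + \left(G{\left(J{\left(-2,6 \right)} \right)} + L{\left(17 \right)}\right)\right) = - \frac{86839 \left(-207 + \left(\left(-5 + 0\right) - 12\right)\right)}{202166} = - \frac{86839 \left(-207 - 17\right)}{202166} = \left(- \frac{86839}{202166}\right) \left(-224\right) = \frac{9725968}{101083}$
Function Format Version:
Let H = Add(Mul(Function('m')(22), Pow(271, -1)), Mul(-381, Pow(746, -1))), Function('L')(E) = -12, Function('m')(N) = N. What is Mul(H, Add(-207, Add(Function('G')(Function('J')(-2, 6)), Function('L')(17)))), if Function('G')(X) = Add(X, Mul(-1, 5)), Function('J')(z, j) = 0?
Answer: Rational(9725968, 101083) ≈ 96.218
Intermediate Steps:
Function('G')(X) = Add(-5, X) (Function('G')(X) = Add(X, -5) = Add(-5, X))
H = Rational(-86839, 202166) (H = Add(Mul(22, Pow(271, -1)), Mul(-381, Pow(746, -1))) = Add(Mul(22, Rational(1, 271)), Mul(-381, Rational(1, 746))) = Add(Rational(22, 271), Rational(-381, 746)) = Rational(-86839, 202166) ≈ -0.42954)
Mul(H, Add(-207, Add(Function('G')(Function('J')(-2, 6)), Function('L')(17)))) = Mul(Rational(-86839, 202166), Add(-207, Add(Add(-5, 0), -12))) = Mul(Rational(-86839, 202166), Add(-207, Add(-5, -12))) = Mul(Rational(-86839, 202166), Add(-207, -17)) = Mul(Rational(-86839, 202166), -224) = Rational(9725968, 101083)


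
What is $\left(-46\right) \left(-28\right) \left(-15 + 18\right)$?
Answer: $3864$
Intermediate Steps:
$\left(-46\right) \left(-28\right) \left(-15 + 18\right) = 1288 \cdot 3 = 3864$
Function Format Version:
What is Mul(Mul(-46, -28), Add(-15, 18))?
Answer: 3864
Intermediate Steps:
Mul(Mul(-46, -28), Add(-15, 18)) = Mul(1288, 3) = 3864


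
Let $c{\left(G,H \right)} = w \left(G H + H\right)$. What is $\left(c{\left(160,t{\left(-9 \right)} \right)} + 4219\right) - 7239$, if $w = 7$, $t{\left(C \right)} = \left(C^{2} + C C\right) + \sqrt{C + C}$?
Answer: $179554 + 3381 i \sqrt{2} \approx 1.7955 \cdot 10^{5} + 4781.5 i$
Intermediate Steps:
$t{\left(C \right)} = 2 C^{2} + \sqrt{2} \sqrt{C}$ ($t{\left(C \right)} = \left(C^{2} + C^{2}\right) + \sqrt{2 C} = 2 C^{2} + \sqrt{2} \sqrt{C}$)
$c{\left(G,H \right)} = 7 H + 7 G H$ ($c{\left(G,H \right)} = 7 \left(G H + H\right) = 7 \left(H + G H\right) = 7 H + 7 G H$)
$\left(c{\left(160,t{\left(-9 \right)} \right)} + 4219\right) - 7239 = \left(7 \left(2 \left(-9\right)^{2} + \sqrt{2} \sqrt{-9}\right) \left(1 + 160\right) + 4219\right) - 7239 = \left(7 \left(2 \cdot 81 + \sqrt{2} \cdot 3 i\right) 161 + 4219\right) - 7239 = \left(7 \left(162 + 3 i \sqrt{2}\right) 161 + 4219\right) - 7239 = \left(\left(182574 + 3381 i \sqrt{2}\right) + 4219\right) - 7239 = \left(186793 + 3381 i \sqrt{2}\right) - 7239 = 179554 + 3381 i \sqrt{2}$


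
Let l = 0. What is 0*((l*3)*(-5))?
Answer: 0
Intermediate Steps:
0*((l*3)*(-5)) = 0*((0*3)*(-5)) = 0*(0*(-5)) = 0*0 = 0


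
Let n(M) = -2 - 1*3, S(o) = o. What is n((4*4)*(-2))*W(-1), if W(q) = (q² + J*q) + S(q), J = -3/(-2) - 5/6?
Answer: 10/3 ≈ 3.3333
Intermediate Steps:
J = ⅔ (J = -3*(-½) - 5*⅙ = 3/2 - ⅚ = ⅔ ≈ 0.66667)
n(M) = -5 (n(M) = -2 - 3 = -5)
W(q) = q² + 5*q/3 (W(q) = (q² + 2*q/3) + q = q² + 5*q/3)
n((4*4)*(-2))*W(-1) = -5*(-1)*(5 + 3*(-1))/3 = -5*(-1)*(5 - 3)/3 = -5*(-1)*2/3 = -5*(-⅔) = 10/3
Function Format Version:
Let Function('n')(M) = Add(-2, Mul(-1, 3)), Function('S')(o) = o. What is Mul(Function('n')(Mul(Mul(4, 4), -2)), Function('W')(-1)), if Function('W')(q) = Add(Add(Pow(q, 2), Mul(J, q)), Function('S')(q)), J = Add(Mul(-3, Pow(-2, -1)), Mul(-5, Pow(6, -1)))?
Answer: Rational(10, 3) ≈ 3.3333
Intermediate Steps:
J = Rational(2, 3) (J = Add(Mul(-3, Rational(-1, 2)), Mul(-5, Rational(1, 6))) = Add(Rational(3, 2), Rational(-5, 6)) = Rational(2, 3) ≈ 0.66667)
Function('n')(M) = -5 (Function('n')(M) = Add(-2, -3) = -5)
Function('W')(q) = Add(Pow(q, 2), Mul(Rational(5, 3), q)) (Function('W')(q) = Add(Add(Pow(q, 2), Mul(Rational(2, 3), q)), q) = Add(Pow(q, 2), Mul(Rational(5, 3), q)))
Mul(Function('n')(Mul(Mul(4, 4), -2)), Function('W')(-1)) = Mul(-5, Mul(Rational(1, 3), -1, Add(5, Mul(3, -1)))) = Mul(-5, Mul(Rational(1, 3), -1, Add(5, -3))) = Mul(-5, Mul(Rational(1, 3), -1, 2)) = Mul(-5, Rational(-2, 3)) = Rational(10, 3)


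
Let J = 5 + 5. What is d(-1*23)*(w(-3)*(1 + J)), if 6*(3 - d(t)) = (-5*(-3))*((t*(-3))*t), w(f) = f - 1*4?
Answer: -611457/2 ≈ -3.0573e+5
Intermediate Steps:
J = 10
w(f) = -4 + f (w(f) = f - 4 = -4 + f)
d(t) = 3 + 15*t**2/2 (d(t) = 3 - (-5*(-3))*(t*(-3))*t/6 = 3 - 5*(-3*t)*t/2 = 3 - 5*(-3*t**2)/2 = 3 - (-15)*t**2/2 = 3 + 15*t**2/2)
d(-1*23)*(w(-3)*(1 + J)) = (3 + 15*(-1*23)**2/2)*((-4 - 3)*(1 + 10)) = (3 + (15/2)*(-23)**2)*(-7*11) = (3 + (15/2)*529)*(-77) = (3 + 7935/2)*(-77) = (7941/2)*(-77) = -611457/2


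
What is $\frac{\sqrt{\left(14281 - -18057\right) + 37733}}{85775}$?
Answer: $\frac{\sqrt{70071}}{85775} \approx 0.0030861$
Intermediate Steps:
$\frac{\sqrt{\left(14281 - -18057\right) + 37733}}{85775} = \sqrt{\left(14281 + 18057\right) + 37733} \cdot \frac{1}{85775} = \sqrt{32338 + 37733} \cdot \frac{1}{85775} = \sqrt{70071} \cdot \frac{1}{85775} = \frac{\sqrt{70071}}{85775}$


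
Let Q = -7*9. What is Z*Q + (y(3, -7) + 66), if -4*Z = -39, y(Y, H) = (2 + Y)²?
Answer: -2093/4 ≈ -523.25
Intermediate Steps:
Q = -63
Z = 39/4 (Z = -¼*(-39) = 39/4 ≈ 9.7500)
Z*Q + (y(3, -7) + 66) = (39/4)*(-63) + ((2 + 3)² + 66) = -2457/4 + (5² + 66) = -2457/4 + (25 + 66) = -2457/4 + 91 = -2093/4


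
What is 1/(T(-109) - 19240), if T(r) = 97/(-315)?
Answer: -315/6060697 ≈ -5.1974e-5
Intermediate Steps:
T(r) = -97/315 (T(r) = 97*(-1/315) = -97/315)
1/(T(-109) - 19240) = 1/(-97/315 - 19240) = 1/(-6060697/315) = -315/6060697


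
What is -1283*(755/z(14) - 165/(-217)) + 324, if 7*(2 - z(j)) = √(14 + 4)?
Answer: -10312398388/19313 - 20341965*√2/178 ≈ -6.9558e+5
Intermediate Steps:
z(j) = 2 - 3*√2/7 (z(j) = 2 - √(14 + 4)/7 = 2 - 3*√2/7)
-1283*(755/z(14) - 165/(-217)) + 324 = -1283*(755/(2 - 3*√2/7) - 165/(-217)) + 324 = -1283*(755/(2 - 3*√2/7) - 165*(-1/217)) + 324 = -1283*(755/(2 - 3*√2/7) + 165/217) + 324 = -1283*(165/217 + 755/(2 - 3*√2/7)) + 324 = (-211695/217 - 968665/(2 - 3*√2/7)) + 324 = -141387/217 - 968665/(2 - 3*√2/7)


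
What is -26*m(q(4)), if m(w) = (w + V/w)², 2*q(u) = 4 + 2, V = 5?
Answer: -5096/9 ≈ -566.22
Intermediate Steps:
q(u) = 3 (q(u) = (4 + 2)/2 = (½)*6 = 3)
m(w) = (w + 5/w)²
-26*m(q(4)) = -26*(5 + 3²)²/3² = -26*(5 + 9)²/9 = -26*14²/9 = -26*196/9 = -5096/9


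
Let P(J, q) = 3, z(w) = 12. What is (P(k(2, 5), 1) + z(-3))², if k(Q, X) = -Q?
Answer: 225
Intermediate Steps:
(P(k(2, 5), 1) + z(-3))² = (3 + 12)² = 15² = 225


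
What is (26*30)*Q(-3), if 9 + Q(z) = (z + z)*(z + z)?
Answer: 21060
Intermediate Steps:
Q(z) = -9 + 4*z² (Q(z) = -9 + (z + z)*(z + z) = -9 + (2*z)*(2*z) = -9 + 4*z²)
(26*30)*Q(-3) = (26*30)*(-9 + 4*(-3)²) = 780*(-9 + 4*9) = 780*(-9 + 36) = 780*27 = 21060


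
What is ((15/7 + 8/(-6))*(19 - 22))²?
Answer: 289/49 ≈ 5.8980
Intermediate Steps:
((15/7 + 8/(-6))*(19 - 22))² = ((15*(⅐) + 8*(-⅙))*(-3))² = ((15/7 - 4/3)*(-3))² = ((17/21)*(-3))² = (-17/7)² = 289/49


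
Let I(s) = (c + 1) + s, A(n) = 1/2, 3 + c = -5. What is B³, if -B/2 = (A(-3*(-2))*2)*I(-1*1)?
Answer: 4096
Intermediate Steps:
c = -8 (c = -3 - 5 = -8)
A(n) = ½
I(s) = -7 + s (I(s) = (-8 + 1) + s = -7 + s)
B = 16 (B = -2*(½)*2*(-7 - 1*1) = -2*(-7 - 1) = -2*(-8) = 16)
B³ = 16³ = 4096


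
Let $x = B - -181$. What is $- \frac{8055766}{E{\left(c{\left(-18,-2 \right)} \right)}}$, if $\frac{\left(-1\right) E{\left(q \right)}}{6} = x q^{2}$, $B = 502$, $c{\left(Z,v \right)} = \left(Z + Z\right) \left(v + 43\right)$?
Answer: $\frac{4027883}{4463902224} \approx 0.00090232$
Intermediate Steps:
$c{\left(Z,v \right)} = 2 Z \left(43 + v\right)$
$x = 683$ ($x = 502 - -181 = 502 + 181 = 683$)
$E{\left(q \right)} = - 4098 q^{2}$ ($E{\left(q \right)} = - 6 \cdot 683 q^{2} = - 4098 q^{2}$)
$- \frac{8055766}{E{\left(c{\left(-18,-2 \right)} \right)}} = - \frac{8055766}{\left(-4098\right) \left(2 \left(-18\right) \left(43 - 2\right)\right)^{2}} = - \frac{8055766}{\left(-4098\right) \left(2 \left(-18\right) 41\right)^{2}} = - \frac{8055766}{\left(-4098\right) \left(-1476\right)^{2}} = - \frac{8055766}{\left(-4098\right) 2178576} = - \frac{8055766}{-8927804448} = \left(-8055766\right) \left(- \frac{1}{8927804448}\right) = \frac{4027883}{4463902224}$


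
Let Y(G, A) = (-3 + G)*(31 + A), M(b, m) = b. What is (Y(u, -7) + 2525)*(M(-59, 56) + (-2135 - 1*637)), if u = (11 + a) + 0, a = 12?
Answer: -8507155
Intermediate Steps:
u = 23 (u = (11 + 12) + 0 = 23 + 0 = 23)
(Y(u, -7) + 2525)*(M(-59, 56) + (-2135 - 1*637)) = ((-93 - 3*(-7) + 31*23 - 7*23) + 2525)*(-59 + (-2135 - 1*637)) = ((-93 + 21 + 713 - 161) + 2525)*(-59 + (-2135 - 637)) = (480 + 2525)*(-59 - 2772) = 3005*(-2831) = -8507155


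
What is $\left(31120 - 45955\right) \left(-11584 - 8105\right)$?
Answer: $292086315$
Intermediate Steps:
$\left(31120 - 45955\right) \left(-11584 - 8105\right) = \left(-14835\right) \left(-19689\right) = 292086315$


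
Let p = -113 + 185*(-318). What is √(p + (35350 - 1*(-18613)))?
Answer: 2*I*√1245 ≈ 70.569*I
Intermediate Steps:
p = -58943 (p = -113 - 58830 = -58943)
√(p + (35350 - 1*(-18613))) = √(-58943 + (35350 - 1*(-18613))) = √(-58943 + (35350 + 18613)) = √(-58943 + 53963) = √(-4980) = 2*I*√1245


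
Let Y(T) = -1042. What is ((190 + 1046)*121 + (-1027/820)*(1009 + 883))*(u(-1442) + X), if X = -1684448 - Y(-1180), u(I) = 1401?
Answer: -10150297680809/41 ≈ -2.4757e+11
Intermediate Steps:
X = -1683406 (X = -1684448 - 1*(-1042) = -1684448 + 1042 = -1683406)
((190 + 1046)*121 + (-1027/820)*(1009 + 883))*(u(-1442) + X) = ((190 + 1046)*121 + (-1027/820)*(1009 + 883))*(1401 - 1683406) = (1236*121 - 1027*1/820*1892)*(-1682005) = (149556 - 1027/820*1892)*(-1682005) = (149556 - 485771/205)*(-1682005) = (30173209/205)*(-1682005) = -10150297680809/41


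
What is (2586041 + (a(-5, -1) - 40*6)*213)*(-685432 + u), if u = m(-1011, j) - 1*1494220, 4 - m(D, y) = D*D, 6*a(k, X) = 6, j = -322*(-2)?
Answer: -8116913452046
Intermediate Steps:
j = 644
a(k, X) = 1 (a(k, X) = (⅙)*6 = 1)
m(D, y) = 4 - D² (m(D, y) = 4 - D*D = 4 - D²)
u = -2516337 (u = (4 - 1*(-1011)²) - 1*1494220 = (4 - 1*1022121) - 1494220 = (4 - 1022121) - 1494220 = -1022117 - 1494220 = -2516337)
(2586041 + (a(-5, -1) - 40*6)*213)*(-685432 + u) = (2586041 + (1 - 40*6)*213)*(-685432 - 2516337) = (2586041 + (1 - 240)*213)*(-3201769) = (2586041 - 239*213)*(-3201769) = (2586041 - 50907)*(-3201769) = 2535134*(-3201769) = -8116913452046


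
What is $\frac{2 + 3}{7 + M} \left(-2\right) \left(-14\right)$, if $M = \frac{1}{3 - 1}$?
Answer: $\frac{56}{3} \approx 18.667$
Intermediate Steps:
$M = \frac{1}{2}$ ($M = \frac{1}{3 - 1} = \frac{1}{2} \approx 0.5$)
$\frac{2 + 3}{7 + M} \left(-2\right) \left(-14\right) = \frac{2 + 3}{7 + \frac{1}{2}} \left(-2\right) \left(-14\right) = \frac{5}{\frac{15}{2}} \left(-2\right) \left(-14\right) = 5 \cdot \frac{2}{15} \left(-2\right) \left(-14\right) = \frac{2}{3} \left(-2\right) \left(-14\right) = \left(- \frac{4}{3}\right) \left(-14\right) = \frac{56}{3}$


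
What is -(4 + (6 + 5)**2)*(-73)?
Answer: 9125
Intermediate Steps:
-(4 + (6 + 5)**2)*(-73) = -(4 + 11**2)*(-73) = -(4 + 121)*(-73) = -1*125*(-73) = -125*(-73) = 9125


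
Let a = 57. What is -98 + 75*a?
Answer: 4177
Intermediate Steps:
-98 + 75*a = -98 + 75*57 = -98 + 4275 = 4177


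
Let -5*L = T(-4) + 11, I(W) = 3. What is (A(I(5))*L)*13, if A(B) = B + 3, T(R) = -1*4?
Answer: -546/5 ≈ -109.20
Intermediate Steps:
T(R) = -4
A(B) = 3 + B
L = -7/5 (L = -(-4 + 11)/5 = -⅕*7 = -7/5 ≈ -1.4000)
(A(I(5))*L)*13 = ((3 + 3)*(-7/5))*13 = (6*(-7/5))*13 = -42/5*13 = -546/5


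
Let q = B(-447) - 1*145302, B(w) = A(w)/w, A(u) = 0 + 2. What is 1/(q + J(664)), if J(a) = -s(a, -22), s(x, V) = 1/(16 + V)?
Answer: -894/129899843 ≈ -6.8822e-6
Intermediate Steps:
A(u) = 2
J(a) = 1/6 (J(a) = -1/(16 - 22) = -1/(-6) = -1*(-1/6) = 1/6)
B(w) = 2/w
q = -64949996/447 (q = 2/(-447) - 1*145302 = 2*(-1/447) - 145302 = -2/447 - 145302 = -64949996/447 ≈ -1.4530e+5)
1/(q + J(664)) = 1/(-64949996/447 + 1/6) = 1/(-129899843/894) = -894/129899843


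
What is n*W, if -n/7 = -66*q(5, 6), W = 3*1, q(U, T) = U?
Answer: 6930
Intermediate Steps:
W = 3
n = 2310 (n = -(-462)*5 = -7*(-330) = 2310)
n*W = 2310*3 = 6930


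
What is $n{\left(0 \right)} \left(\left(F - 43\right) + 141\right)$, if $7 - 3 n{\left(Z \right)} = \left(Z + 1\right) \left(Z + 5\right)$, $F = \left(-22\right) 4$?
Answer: $\frac{20}{3} \approx 6.6667$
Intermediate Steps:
$F = -88$
$n{\left(Z \right)} = \frac{7}{3} - \frac{\left(1 + Z\right) \left(5 + Z\right)}{3}$ ($n{\left(Z \right)} = \frac{7}{3} - \frac{\left(Z + 1\right) \left(Z + 5\right)}{3} = \frac{7}{3} - \frac{\left(1 + Z\right) \left(5 + Z\right)}{3}$)
$n{\left(0 \right)} \left(\left(F - 43\right) + 141\right) = \left(\frac{2}{3} - 0 - \frac{0^{2}}{3}\right) \left(\left(-88 - 43\right) + 141\right) = \left(\frac{2}{3} + 0 - 0\right) \left(-131 + 141\right) = \left(\frac{2}{3} + 0 + 0\right) 10 = \frac{2}{3} \cdot 10 = \frac{20}{3}$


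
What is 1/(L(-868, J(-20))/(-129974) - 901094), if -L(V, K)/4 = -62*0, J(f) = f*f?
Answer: -1/901094 ≈ -1.1098e-6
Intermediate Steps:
J(f) = f**2
L(V, K) = 0 (L(V, K) = -(-248)*0 = -4*0 = 0)
1/(L(-868, J(-20))/(-129974) - 901094) = 1/(0/(-129974) - 901094) = 1/(0*(-1/129974) - 901094) = 1/(0 - 901094) = 1/(-901094) = -1/901094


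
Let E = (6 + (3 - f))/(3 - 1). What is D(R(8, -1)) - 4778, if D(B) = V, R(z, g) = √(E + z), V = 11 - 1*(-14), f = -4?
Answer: -4753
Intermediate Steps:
E = 13/2 (E = (6 + (3 - 1*(-4)))/(3 - 1) = (6 + (3 + 4))/2 = (6 + 7)*(½) = 13*(½) = 13/2 ≈ 6.5000)
V = 25 (V = 11 + 14 = 25)
R(z, g) = √(13/2 + z)
D(B) = 25
D(R(8, -1)) - 4778 = 25 - 4778 = -4753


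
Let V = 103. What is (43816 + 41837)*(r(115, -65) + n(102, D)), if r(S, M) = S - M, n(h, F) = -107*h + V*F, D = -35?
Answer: -1228178367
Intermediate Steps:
n(h, F) = -107*h + 103*F
(43816 + 41837)*(r(115, -65) + n(102, D)) = (43816 + 41837)*((115 - 1*(-65)) + (-107*102 + 103*(-35))) = 85653*((115 + 65) + (-10914 - 3605)) = 85653*(180 - 14519) = 85653*(-14339) = -1228178367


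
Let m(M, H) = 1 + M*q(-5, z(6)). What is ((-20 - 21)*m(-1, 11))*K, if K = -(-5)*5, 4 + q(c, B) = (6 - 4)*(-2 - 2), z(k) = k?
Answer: -13325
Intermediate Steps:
q(c, B) = -12 (q(c, B) = -4 + (6 - 4)*(-2 - 2) = -4 + 2*(-4) = -4 - 8 = -12)
K = 25 (K = -1*(-25) = 25)
m(M, H) = 1 - 12*M (m(M, H) = 1 + M*(-12) = 1 - 12*M)
((-20 - 21)*m(-1, 11))*K = ((-20 - 21)*(1 - 12*(-1)))*25 = -41*(1 + 12)*25 = -41*13*25 = -533*25 = -13325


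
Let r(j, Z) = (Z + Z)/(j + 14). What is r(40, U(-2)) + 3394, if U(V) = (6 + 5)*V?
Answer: 91616/27 ≈ 3393.2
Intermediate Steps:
U(V) = 11*V
r(j, Z) = 2*Z/(14 + j) (r(j, Z) = (2*Z)/(14 + j) = 2*Z/(14 + j))
r(40, U(-2)) + 3394 = 2*(11*(-2))/(14 + 40) + 3394 = 2*(-22)/54 + 3394 = 2*(-22)*(1/54) + 3394 = -22/27 + 3394 = 91616/27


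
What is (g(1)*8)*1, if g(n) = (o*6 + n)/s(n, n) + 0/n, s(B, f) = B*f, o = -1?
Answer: -40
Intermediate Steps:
g(n) = (-6 + n)/n² (g(n) = (-1*6 + n)/((n*n)) + 0/n = (-6 + n)/(n²) + 0 = (-6 + n)/n² + 0 = (-6 + n)/n²)
(g(1)*8)*1 = (((-6 + 1)/1²)*8)*1 = ((1*(-5))*8)*1 = -5*8*1 = -40*1 = -40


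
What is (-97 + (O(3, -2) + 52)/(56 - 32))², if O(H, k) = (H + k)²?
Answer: 5175625/576 ≈ 8985.5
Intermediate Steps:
(-97 + (O(3, -2) + 52)/(56 - 32))² = (-97 + ((3 - 2)² + 52)/(56 - 32))² = (-97 + (1² + 52)/24)² = (-97 + (1 + 52)*(1/24))² = (-97 + 53*(1/24))² = (-97 + 53/24)² = (-2275/24)² = 5175625/576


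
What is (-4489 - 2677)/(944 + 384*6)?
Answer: -3583/1624 ≈ -2.2063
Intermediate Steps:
(-4489 - 2677)/(944 + 384*6) = -7166/(944 + 2304) = -7166/3248 = -7166*1/3248 = -3583/1624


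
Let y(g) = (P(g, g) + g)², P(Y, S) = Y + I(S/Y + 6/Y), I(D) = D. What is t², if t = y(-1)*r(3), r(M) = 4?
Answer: 38416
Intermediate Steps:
P(Y, S) = Y + 6/Y + S/Y (P(Y, S) = Y + (S/Y + 6/Y) = Y + (6/Y + S/Y) = Y + 6/Y + S/Y)
y(g) = (g + (6 + g + g²)/g)² (y(g) = ((6 + g + g²)/g + g)² = (g + (6 + g + g²)/g)²)
t = 196 (t = ((6 - 1 + 2*(-1)²)²/(-1)²)*4 = (1*(6 - 1 + 2*1)²)*4 = (1*(6 - 1 + 2)²)*4 = (1*7²)*4 = (1*49)*4 = 49*4 = 196)
t² = 196² = 38416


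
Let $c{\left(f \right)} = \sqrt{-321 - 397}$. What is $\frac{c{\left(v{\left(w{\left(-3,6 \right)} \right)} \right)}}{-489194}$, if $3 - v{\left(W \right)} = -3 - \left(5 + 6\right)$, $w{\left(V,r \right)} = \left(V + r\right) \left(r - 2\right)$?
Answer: $- \frac{i \sqrt{718}}{489194} \approx - 5.4775 \cdot 10^{-5} i$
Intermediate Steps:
$w{\left(V,r \right)} = \left(-2 + r\right) \left(V + r\right)$ ($w{\left(V,r \right)} = \left(V + r\right) \left(-2 + r\right) = \left(-2 + r\right) \left(V + r\right)$)
$v{\left(W \right)} = 17$ ($v{\left(W \right)} = 3 - \left(-3 - \left(5 + 6\right)\right) = 3 - \left(-3 - 11\right) = 3 - -14 = 3 + 14 = 17$)
$c{\left(f \right)} = i \sqrt{718}$ ($c{\left(f \right)} = \sqrt{-718} = i \sqrt{718}$)
$\frac{c{\left(v{\left(w{\left(-3,6 \right)} \right)} \right)}}{-489194} = \frac{i \sqrt{718}}{-489194} = i \sqrt{718} \left(- \frac{1}{489194}\right) = - \frac{i \sqrt{718}}{489194}$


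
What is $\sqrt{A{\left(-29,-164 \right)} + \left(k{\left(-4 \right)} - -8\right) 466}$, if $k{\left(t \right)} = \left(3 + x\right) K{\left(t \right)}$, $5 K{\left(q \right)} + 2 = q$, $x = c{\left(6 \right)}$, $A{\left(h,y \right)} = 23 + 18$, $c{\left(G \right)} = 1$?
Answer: $\frac{\sqrt{38305}}{5} \approx 39.143$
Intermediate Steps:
$A{\left(h,y \right)} = 41$
$x = 1$
$K{\left(q \right)} = - \frac{2}{5} + \frac{q}{5}$
$k{\left(t \right)} = - \frac{8}{5} + \frac{4 t}{5}$ ($k{\left(t \right)} = \left(3 + 1\right) \left(- \frac{2}{5} + \frac{t}{5}\right) = 4 \left(- \frac{2}{5} + \frac{t}{5}\right) = - \frac{8}{5} + \frac{4 t}{5}$)
$\sqrt{A{\left(-29,-164 \right)} + \left(k{\left(-4 \right)} - -8\right) 466} = \sqrt{41 + \left(\left(- \frac{8}{5} + \frac{4}{5} \left(-4\right)\right) - -8\right) 466} = \sqrt{41 + \left(\left(- \frac{8}{5} - \frac{16}{5}\right) + 8\right) 466} = \sqrt{41 + \left(- \frac{24}{5} + 8\right) 466} = \sqrt{41 + \frac{16}{5} \cdot 466} = \sqrt{41 + \frac{7456}{5}} = \sqrt{\frac{7661}{5}} = \frac{\sqrt{38305}}{5}$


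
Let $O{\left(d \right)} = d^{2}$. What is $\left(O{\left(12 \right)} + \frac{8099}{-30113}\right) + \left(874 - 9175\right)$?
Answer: $- \frac{245639840}{30113} \approx -8157.3$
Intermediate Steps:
$\left(O{\left(12 \right)} + \frac{8099}{-30113}\right) + \left(874 - 9175\right) = \left(12^{2} + \frac{8099}{-30113}\right) + \left(874 - 9175\right) = \left(144 + 8099 \left(- \frac{1}{30113}\right)\right) + \left(874 - 9175\right) = \left(144 - \frac{8099}{30113}\right) - 8301 = \frac{4328173}{30113} - 8301 = - \frac{245639840}{30113}$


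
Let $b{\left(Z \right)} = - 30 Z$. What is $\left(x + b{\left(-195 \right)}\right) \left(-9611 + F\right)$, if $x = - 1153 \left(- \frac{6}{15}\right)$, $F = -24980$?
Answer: $- \frac{1091553596}{5} \approx -2.1831 \cdot 10^{8}$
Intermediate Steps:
$x = \frac{2306}{5}$ ($x = - 1153 \left(\left(-6\right) \frac{1}{15}\right) = \left(-1153\right) \left(- \frac{2}{5}\right) = \frac{2306}{5} \approx 461.2$)
$\left(x + b{\left(-195 \right)}\right) \left(-9611 + F\right) = \left(\frac{2306}{5} - -5850\right) \left(-9611 - 24980\right) = \left(\frac{2306}{5} + 5850\right) \left(-34591\right) = \frac{31556}{5} \left(-34591\right) = - \frac{1091553596}{5}$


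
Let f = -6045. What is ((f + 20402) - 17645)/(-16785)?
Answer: 1096/5595 ≈ 0.19589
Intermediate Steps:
((f + 20402) - 17645)/(-16785) = ((-6045 + 20402) - 17645)/(-16785) = (14357 - 17645)*(-1/16785) = -3288*(-1/16785) = 1096/5595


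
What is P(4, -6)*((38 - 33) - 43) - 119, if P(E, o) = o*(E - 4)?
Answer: -119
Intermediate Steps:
P(E, o) = o*(-4 + E)
P(4, -6)*((38 - 33) - 43) - 119 = (-6*(-4 + 4))*((38 - 33) - 43) - 119 = (-6*0)*(5 - 43) - 119 = 0*(-38) - 119 = 0 - 119 = -119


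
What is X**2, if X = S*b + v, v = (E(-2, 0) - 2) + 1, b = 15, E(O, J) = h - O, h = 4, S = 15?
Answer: 52900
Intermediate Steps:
E(O, J) = 4 - O
v = 5 (v = ((4 - 1*(-2)) - 2) + 1 = ((4 + 2) - 2) + 1 = (6 - 2) + 1 = 4 + 1 = 5)
X = 230 (X = 15*15 + 5 = 225 + 5 = 230)
X**2 = 230**2 = 52900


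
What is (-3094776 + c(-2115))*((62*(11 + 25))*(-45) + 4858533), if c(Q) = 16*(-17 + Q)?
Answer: -14887540090584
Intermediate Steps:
c(Q) = -272 + 16*Q
(-3094776 + c(-2115))*((62*(11 + 25))*(-45) + 4858533) = (-3094776 + (-272 + 16*(-2115)))*((62*(11 + 25))*(-45) + 4858533) = (-3094776 + (-272 - 33840))*((62*36)*(-45) + 4858533) = (-3094776 - 34112)*(2232*(-45) + 4858533) = -3128888*(-100440 + 4858533) = -3128888*4758093 = -14887540090584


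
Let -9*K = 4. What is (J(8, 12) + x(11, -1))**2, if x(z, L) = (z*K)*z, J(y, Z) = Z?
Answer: 141376/81 ≈ 1745.4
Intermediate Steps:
K = -4/9 (K = -1/9*4 = -4/9 ≈ -0.44444)
x(z, L) = -4*z**2/9 (x(z, L) = (z*(-4/9))*z = (-4*z/9)*z = -4*z**2/9)
(J(8, 12) + x(11, -1))**2 = (12 - 4/9*11**2)**2 = (12 - 4/9*121)**2 = (12 - 484/9)**2 = (-376/9)**2 = 141376/81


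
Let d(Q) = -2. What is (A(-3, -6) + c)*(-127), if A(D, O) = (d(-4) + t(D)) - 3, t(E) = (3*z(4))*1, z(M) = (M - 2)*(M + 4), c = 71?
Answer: -14478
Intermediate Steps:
z(M) = (-2 + M)*(4 + M)
t(E) = 48 (t(E) = (3*(-8 + 4**2 + 2*4))*1 = (3*(-8 + 16 + 8))*1 = (3*16)*1 = 48*1 = 48)
A(D, O) = 43 (A(D, O) = (-2 + 48) - 3 = 46 - 3 = 43)
(A(-3, -6) + c)*(-127) = (43 + 71)*(-127) = 114*(-127) = -14478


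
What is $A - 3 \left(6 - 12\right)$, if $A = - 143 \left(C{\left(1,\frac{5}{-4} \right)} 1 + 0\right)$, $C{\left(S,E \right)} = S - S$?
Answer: $18$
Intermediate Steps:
$C{\left(S,E \right)} = 0$
$A = 0$ ($A = - 143 \left(0 \cdot 1 + 0\right) = - 143 \left(0 + 0\right) = \left(-143\right) 0 = 0$)
$A - 3 \left(6 - 12\right) = 0 - 3 \left(6 - 12\right) = 0 - -18 = 0 + 18 = 18$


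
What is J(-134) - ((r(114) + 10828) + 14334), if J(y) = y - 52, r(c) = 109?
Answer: -25457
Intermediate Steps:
J(y) = -52 + y
J(-134) - ((r(114) + 10828) + 14334) = (-52 - 134) - ((109 + 10828) + 14334) = -186 - (10937 + 14334) = -186 - 1*25271 = -186 - 25271 = -25457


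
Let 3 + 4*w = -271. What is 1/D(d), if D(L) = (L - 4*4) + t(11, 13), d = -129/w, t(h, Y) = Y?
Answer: -137/153 ≈ -0.89542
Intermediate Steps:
w = -137/2 (w = -¾ + (¼)*(-271) = -¾ - 271/4 = -137/2 ≈ -68.500)
d = 258/137 (d = -129/(-137/2) = -129*(-2/137) = 258/137 ≈ 1.8832)
D(L) = -3 + L (D(L) = (L - 4*4) + 13 = (L - 16) + 13 = (-16 + L) + 13 = -3 + L)
1/D(d) = 1/(-3 + 258/137) = 1/(-153/137) = -137/153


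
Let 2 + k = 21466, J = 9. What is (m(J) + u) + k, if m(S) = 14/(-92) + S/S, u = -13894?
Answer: 348259/46 ≈ 7570.8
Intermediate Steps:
m(S) = 39/46 (m(S) = 14*(-1/92) + 1 = -7/46 + 1 = 39/46)
k = 21464 (k = -2 + 21466 = 21464)
(m(J) + u) + k = (39/46 - 13894) + 21464 = -639085/46 + 21464 = 348259/46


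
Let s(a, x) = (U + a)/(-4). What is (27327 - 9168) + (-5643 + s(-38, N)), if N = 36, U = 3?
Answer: 50099/4 ≈ 12525.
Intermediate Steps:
s(a, x) = -3/4 - a/4 (s(a, x) = (3 + a)/(-4) = -(3 + a)/4 = -3/4 - a/4)
(27327 - 9168) + (-5643 + s(-38, N)) = (27327 - 9168) + (-5643 + (-3/4 - 1/4*(-38))) = 18159 + (-5643 + (-3/4 + 19/2)) = 18159 + (-5643 + 35/4) = 18159 - 22537/4 = 50099/4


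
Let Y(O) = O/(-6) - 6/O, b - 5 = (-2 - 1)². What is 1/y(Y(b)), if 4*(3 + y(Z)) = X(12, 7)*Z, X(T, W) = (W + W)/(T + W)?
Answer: -57/200 ≈ -0.28500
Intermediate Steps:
b = 14 (b = 5 + (-2 - 1)² = 5 + (-3)² = 5 + 9 = 14)
X(T, W) = 2*W/(T + W) (X(T, W) = (2*W)/(T + W) = 2*W/(T + W))
Y(O) = -6/O - O/6 (Y(O) = O*(-⅙) - 6/O = -O/6 - 6/O = -6/O - O/6)
y(Z) = -3 + 7*Z/38 (y(Z) = -3 + ((2*7/(12 + 7))*Z)/4 = -3 + ((2*7/19)*Z)/4 = -3 + ((2*7*(1/19))*Z)/4 = -3 + (14*Z/19)/4 = -3 + 7*Z/38)
1/y(Y(b)) = 1/(-3 + 7*(-6/14 - ⅙*14)/38) = 1/(-3 + 7*(-6*1/14 - 7/3)/38) = 1/(-3 + 7*(-3/7 - 7/3)/38) = 1/(-3 + (7/38)*(-58/21)) = 1/(-3 - 29/57) = 1/(-200/57) = -57/200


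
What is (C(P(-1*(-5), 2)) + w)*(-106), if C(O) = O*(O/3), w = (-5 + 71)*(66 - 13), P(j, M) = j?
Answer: -1115014/3 ≈ -3.7167e+5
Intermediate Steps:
w = 3498 (w = 66*53 = 3498)
C(O) = O²/3 (C(O) = O*(O*(⅓)) = O*(O/3) = O²/3)
(C(P(-1*(-5), 2)) + w)*(-106) = ((-1*(-5))²/3 + 3498)*(-106) = ((⅓)*5² + 3498)*(-106) = ((⅓)*25 + 3498)*(-106) = (25/3 + 3498)*(-106) = (10519/3)*(-106) = -1115014/3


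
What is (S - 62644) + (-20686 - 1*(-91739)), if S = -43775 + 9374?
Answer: -25992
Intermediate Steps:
S = -34401
(S - 62644) + (-20686 - 1*(-91739)) = (-34401 - 62644) + (-20686 - 1*(-91739)) = -97045 + (-20686 + 91739) = -97045 + 71053 = -25992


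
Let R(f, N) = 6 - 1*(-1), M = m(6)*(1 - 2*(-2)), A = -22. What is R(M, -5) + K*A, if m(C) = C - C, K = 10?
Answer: -213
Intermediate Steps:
m(C) = 0
M = 0 (M = 0*(1 - 2*(-2)) = 0*(1 + 4) = 0*5 = 0)
R(f, N) = 7 (R(f, N) = 6 + 1 = 7)
R(M, -5) + K*A = 7 + 10*(-22) = 7 - 220 = -213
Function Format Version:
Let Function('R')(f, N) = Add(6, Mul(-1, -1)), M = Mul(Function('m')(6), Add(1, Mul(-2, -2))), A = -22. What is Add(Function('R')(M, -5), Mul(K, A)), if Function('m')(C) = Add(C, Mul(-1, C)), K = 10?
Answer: -213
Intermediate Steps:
Function('m')(C) = 0
M = 0 (M = Mul(0, Add(1, Mul(-2, -2))) = Mul(0, Add(1, 4)) = Mul(0, 5) = 0)
Function('R')(f, N) = 7 (Function('R')(f, N) = Add(6, 1) = 7)
Add(Function('R')(M, -5), Mul(K, A)) = Add(7, Mul(10, -22)) = Add(7, -220) = -213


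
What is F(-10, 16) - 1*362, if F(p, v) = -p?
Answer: -352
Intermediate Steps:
F(-10, 16) - 1*362 = -1*(-10) - 1*362 = 10 - 362 = -352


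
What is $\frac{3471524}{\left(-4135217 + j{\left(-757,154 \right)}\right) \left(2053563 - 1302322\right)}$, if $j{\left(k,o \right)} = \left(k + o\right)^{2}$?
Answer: $- \frac{867881}{708346641382} \approx -1.2252 \cdot 10^{-6}$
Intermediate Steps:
$\frac{3471524}{\left(-4135217 + j{\left(-757,154 \right)}\right) \left(2053563 - 1302322\right)} = \frac{3471524}{\left(-4135217 + \left(-757 + 154\right)^{2}\right) \left(2053563 - 1302322\right)} = \frac{3471524}{\left(-4135217 + \left(-603\right)^{2}\right) 751241} = \frac{3471524}{\left(-4135217 + 363609\right) 751241} = \frac{3471524}{\left(-3771608\right) 751241} = \frac{3471524}{-2833386565528} = 3471524 \left(- \frac{1}{2833386565528}\right) = - \frac{867881}{708346641382}$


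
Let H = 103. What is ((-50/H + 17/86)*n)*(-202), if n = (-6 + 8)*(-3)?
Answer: -1544694/4429 ≈ -348.77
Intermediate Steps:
n = -6 (n = 2*(-3) = -6)
((-50/H + 17/86)*n)*(-202) = ((-50/103 + 17/86)*(-6))*(-202) = -2549/8858*(-6)*(-202) = (7647/4429)*(-202) = -1544694/4429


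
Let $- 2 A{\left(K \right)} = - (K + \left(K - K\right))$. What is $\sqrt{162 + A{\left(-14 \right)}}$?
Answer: $\sqrt{155} \approx 12.45$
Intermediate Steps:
$A{\left(K \right)} = \frac{K}{2}$ ($A{\left(K \right)} = - \frac{\left(-1\right) \left(K + \left(K - K\right)\right)}{2} = - \frac{\left(-1\right) \left(K + 0\right)}{2} = - \frac{\left(-1\right) K}{2} = \frac{K}{2}$)
$\sqrt{162 + A{\left(-14 \right)}} = \sqrt{162 + \frac{1}{2} \left(-14\right)} = \sqrt{162 - 7} = \sqrt{155}$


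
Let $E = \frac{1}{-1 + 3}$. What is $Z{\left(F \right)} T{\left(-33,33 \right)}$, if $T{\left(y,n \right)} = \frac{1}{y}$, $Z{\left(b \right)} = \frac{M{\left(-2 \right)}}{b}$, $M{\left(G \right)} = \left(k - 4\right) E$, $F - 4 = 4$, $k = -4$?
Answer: $\frac{1}{66} \approx 0.015152$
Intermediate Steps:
$F = 8$ ($F = 4 + 4 = 8$)
$E = \frac{1}{2} \approx 0.5$
$M{\left(G \right)} = -4$ ($M{\left(G \right)} = \left(-4 - 4\right) \frac{1}{2} = \left(-8\right) \frac{1}{2} = -4$)
$Z{\left(b \right)} = - \frac{4}{b}$
$Z{\left(F \right)} T{\left(-33,33 \right)} = \frac{\left(-4\right) \frac{1}{8}}{-33} = \left(-4\right) \frac{1}{8} \left(- \frac{1}{33}\right) = \left(- \frac{1}{2}\right) \left(- \frac{1}{33}\right) = \frac{1}{66}$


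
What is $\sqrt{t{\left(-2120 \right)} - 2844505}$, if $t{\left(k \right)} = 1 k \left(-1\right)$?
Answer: $i \sqrt{2842385} \approx 1685.9 i$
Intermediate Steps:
$t{\left(k \right)} = - k$ ($t{\left(k \right)} = k \left(-1\right) = - k$)
$\sqrt{t{\left(-2120 \right)} - 2844505} = \sqrt{\left(-1\right) \left(-2120\right) - 2844505} = \sqrt{2120 - 2844505} = \sqrt{-2842385} = i \sqrt{2842385}$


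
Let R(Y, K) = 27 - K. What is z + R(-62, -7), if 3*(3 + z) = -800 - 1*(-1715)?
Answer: 336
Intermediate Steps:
z = 302 (z = -3 + (-800 - 1*(-1715))/3 = -3 + (-800 + 1715)/3 = -3 + (⅓)*915 = -3 + 305 = 302)
z + R(-62, -7) = 302 + (27 - 1*(-7)) = 302 + (27 + 7) = 302 + 34 = 336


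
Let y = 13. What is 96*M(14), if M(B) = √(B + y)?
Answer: 288*√3 ≈ 498.83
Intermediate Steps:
M(B) = √(13 + B) (M(B) = √(B + 13) = √(13 + B))
96*M(14) = 96*√(13 + 14) = 96*√27 = 96*(3*√3) = 288*√3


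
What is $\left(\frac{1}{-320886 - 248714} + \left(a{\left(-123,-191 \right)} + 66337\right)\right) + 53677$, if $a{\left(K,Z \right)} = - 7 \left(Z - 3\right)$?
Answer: $\frac{69133491199}{569600} \approx 1.2137 \cdot 10^{5}$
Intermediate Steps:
$a{\left(K,Z \right)} = 21 - 7 Z$ ($a{\left(K,Z \right)} = - 7 \left(-3 + Z\right) = 21 - 7 Z$)
$\left(\frac{1}{-320886 - 248714} + \left(a{\left(-123,-191 \right)} + 66337\right)\right) + 53677 = \left(\frac{1}{-320886 - 248714} + \left(\left(21 - -1337\right) + 66337\right)\right) + 53677 = \left(\frac{1}{-569600} + \left(\left(21 + 1337\right) + 66337\right)\right) + 53677 = \left(- \frac{1}{569600} + \left(1358 + 66337\right)\right) + 53677 = \left(- \frac{1}{569600} + 67695\right) + 53677 = \frac{38559071999}{569600} + 53677 = \frac{69133491199}{569600}$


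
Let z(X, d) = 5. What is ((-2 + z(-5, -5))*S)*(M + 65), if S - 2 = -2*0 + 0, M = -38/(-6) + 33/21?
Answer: 3062/7 ≈ 437.43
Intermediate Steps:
M = 166/21 (M = -38*(-⅙) + 33*(1/21) = 19/3 + 11/7 = 166/21 ≈ 7.9048)
S = 2 (S = 2 + (-2*0 + 0) = 2 + (0 + 0) = 2 + 0 = 2)
((-2 + z(-5, -5))*S)*(M + 65) = ((-2 + 5)*2)*(166/21 + 65) = (3*2)*(1531/21) = 6*(1531/21) = 3062/7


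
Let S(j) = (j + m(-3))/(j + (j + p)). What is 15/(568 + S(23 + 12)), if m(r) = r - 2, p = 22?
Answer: 690/26143 ≈ 0.026393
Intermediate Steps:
m(r) = -2 + r
S(j) = (-5 + j)/(22 + 2*j) (S(j) = (j + (-2 - 3))/(j + (j + 22)) = (j - 5)/(j + (22 + j)) = (-5 + j)/(22 + 2*j))
15/(568 + S(23 + 12)) = 15/(568 + (-5 + (23 + 12))/(2*(11 + (23 + 12)))) = 15/(568 + (-5 + 35)/(2*(11 + 35))) = 15/(568 + (1/2)*30/46) = 15/(568 + (1/2)*(1/46)*30) = 15/(568 + 15/46) = 15/(26143/46) = (46/26143)*15 = 690/26143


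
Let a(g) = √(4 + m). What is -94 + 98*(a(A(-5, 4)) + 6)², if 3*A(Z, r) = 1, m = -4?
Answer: 3434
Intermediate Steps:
A(Z, r) = ⅓ (A(Z, r) = (⅓)*1 = ⅓)
a(g) = 0 (a(g) = √(4 - 4) = √0 = 0)
-94 + 98*(a(A(-5, 4)) + 6)² = -94 + 98*(0 + 6)² = -94 + 98*6² = -94 + 98*36 = -94 + 3528 = 3434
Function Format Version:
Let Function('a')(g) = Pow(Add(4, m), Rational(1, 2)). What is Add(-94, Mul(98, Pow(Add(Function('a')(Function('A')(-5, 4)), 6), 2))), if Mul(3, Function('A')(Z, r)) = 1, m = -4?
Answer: 3434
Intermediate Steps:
Function('A')(Z, r) = Rational(1, 3) (Function('A')(Z, r) = Mul(Rational(1, 3), 1) = Rational(1, 3))
Function('a')(g) = 0 (Function('a')(g) = Pow(Add(4, -4), Rational(1, 2)) = Pow(0, Rational(1, 2)) = 0)
Add(-94, Mul(98, Pow(Add(Function('a')(Function('A')(-5, 4)), 6), 2))) = Add(-94, Mul(98, Pow(Add(0, 6), 2))) = Add(-94, Mul(98, Pow(6, 2))) = Add(-94, Mul(98, 36)) = Add(-94, 3528) = 3434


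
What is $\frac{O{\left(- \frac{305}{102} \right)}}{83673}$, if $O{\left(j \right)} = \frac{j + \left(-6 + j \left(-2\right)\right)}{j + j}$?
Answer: $\frac{307}{51040530} \approx 6.0148 \cdot 10^{-6}$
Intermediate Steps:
$O{\left(j \right)} = \frac{-6 - j}{2 j}$ ($O{\left(j \right)} = \frac{j - \left(6 + 2 j\right)}{2 j} = \left(-6 - j\right) \frac{1}{2 j} = \frac{-6 - j}{2 j}$)
$\frac{O{\left(- \frac{305}{102} \right)}}{83673} = \frac{\frac{1}{2} \frac{1}{\left(-305\right) \frac{1}{102}} \left(-6 - - \frac{305}{102}\right)}{83673} = \frac{-6 - \left(-305\right) \frac{1}{102}}{2 \left(\left(-305\right) \frac{1}{102}\right)} \frac{1}{83673} = \frac{-6 - - \frac{305}{102}}{2 \left(- \frac{305}{102}\right)} \frac{1}{83673} = \frac{1}{2} \left(- \frac{102}{305}\right) \left(-6 + \frac{305}{102}\right) \frac{1}{83673} = \frac{1}{2} \left(- \frac{102}{305}\right) \left(- \frac{307}{102}\right) \frac{1}{83673} = \frac{307}{610} \cdot \frac{1}{83673} = \frac{307}{51040530}$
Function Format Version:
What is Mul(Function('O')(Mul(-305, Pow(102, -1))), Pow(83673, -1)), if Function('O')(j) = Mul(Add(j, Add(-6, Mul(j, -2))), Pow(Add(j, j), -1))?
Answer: Rational(307, 51040530) ≈ 6.0148e-6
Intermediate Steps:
Function('O')(j) = Mul(Rational(1, 2), Pow(j, -1), Add(-6, Mul(-1, j))) (Function('O')(j) = Mul(Add(j, Add(-6, Mul(-2, j))), Pow(Mul(2, j), -1)) = Mul(Add(-6, Mul(-1, j)), Mul(Rational(1, 2), Pow(j, -1))) = Mul(Rational(1, 2), Pow(j, -1), Add(-6, Mul(-1, j))))
Mul(Function('O')(Mul(-305, Pow(102, -1))), Pow(83673, -1)) = Mul(Mul(Rational(1, 2), Pow(Mul(-305, Pow(102, -1)), -1), Add(-6, Mul(-1, Mul(-305, Pow(102, -1))))), Pow(83673, -1)) = Mul(Mul(Rational(1, 2), Pow(Mul(-305, Rational(1, 102)), -1), Add(-6, Mul(-1, Mul(-305, Rational(1, 102))))), Rational(1, 83673)) = Mul(Mul(Rational(1, 2), Pow(Rational(-305, 102), -1), Add(-6, Mul(-1, Rational(-305, 102)))), Rational(1, 83673)) = Mul(Mul(Rational(1, 2), Rational(-102, 305), Add(-6, Rational(305, 102))), Rational(1, 83673)) = Mul(Mul(Rational(1, 2), Rational(-102, 305), Rational(-307, 102)), Rational(1, 83673)) = Mul(Rational(307, 610), Rational(1, 83673)) = Rational(307, 51040530)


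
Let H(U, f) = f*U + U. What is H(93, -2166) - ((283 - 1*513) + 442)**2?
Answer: -246289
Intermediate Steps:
H(U, f) = U + U*f (H(U, f) = U*f + U = U + U*f)
H(93, -2166) - ((283 - 1*513) + 442)**2 = 93*(1 - 2166) - ((283 - 1*513) + 442)**2 = 93*(-2165) - ((283 - 513) + 442)**2 = -201345 - (-230 + 442)**2 = -201345 - 1*212**2 = -201345 - 1*44944 = -201345 - 44944 = -246289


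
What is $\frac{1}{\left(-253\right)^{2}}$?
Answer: $\frac{1}{64009} \approx 1.5623 \cdot 10^{-5}$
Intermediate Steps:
$\frac{1}{\left(-253\right)^{2}} = \frac{1}{64009}$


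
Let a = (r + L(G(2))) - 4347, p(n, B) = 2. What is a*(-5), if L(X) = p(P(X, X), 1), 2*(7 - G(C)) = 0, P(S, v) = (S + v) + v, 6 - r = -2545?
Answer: 8970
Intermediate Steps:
r = 2551 (r = 6 - 1*(-2545) = 6 + 2545 = 2551)
P(S, v) = S + 2*v
G(C) = 7 (G(C) = 7 - 1/2*0 = 7 + 0 = 7)
L(X) = 2
a = -1794 (a = (2551 + 2) - 4347 = 2553 - 4347 = -1794)
a*(-5) = -1794*(-5) = 8970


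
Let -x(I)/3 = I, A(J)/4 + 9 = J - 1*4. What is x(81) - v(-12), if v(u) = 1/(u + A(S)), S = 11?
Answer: -4859/20 ≈ -242.95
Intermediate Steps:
A(J) = -52 + 4*J (A(J) = -36 + 4*(J - 1*4) = -36 + 4*(J - 4) = -36 + 4*(-4 + J) = -36 + (-16 + 4*J) = -52 + 4*J)
x(I) = -3*I
v(u) = 1/(-8 + u) (v(u) = 1/(u + (-52 + 4*11)) = 1/(u + (-52 + 44)) = 1/(u - 8) = 1/(-8 + u))
x(81) - v(-12) = -3*81 - 1/(-8 - 12) = -243 - 1/(-20) = -243 - 1*(-1/20) = -243 + 1/20 = -4859/20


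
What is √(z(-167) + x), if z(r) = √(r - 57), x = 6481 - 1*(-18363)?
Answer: 2*√(6211 + I*√14) ≈ 157.62 + 0.047477*I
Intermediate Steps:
x = 24844 (x = 6481 + 18363 = 24844)
z(r) = √(-57 + r)
√(z(-167) + x) = √(√(-57 - 167) + 24844) = √(√(-224) + 24844) = √(4*I*√14 + 24844) = √(24844 + 4*I*√14)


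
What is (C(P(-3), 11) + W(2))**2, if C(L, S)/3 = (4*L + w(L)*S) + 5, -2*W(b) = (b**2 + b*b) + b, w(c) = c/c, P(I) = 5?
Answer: 10609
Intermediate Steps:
w(c) = 1
W(b) = -b**2 - b/2 (W(b) = -((b**2 + b*b) + b)/2 = -((b**2 + b**2) + b)/2 = -(2*b**2 + b)/2 = -(b + 2*b**2)/2 = -b**2 - b/2)
C(L, S) = 15 + 3*S + 12*L (C(L, S) = 3*((4*L + 1*S) + 5) = 3*((4*L + S) + 5) = 3*((S + 4*L) + 5) = 3*(5 + S + 4*L) = 15 + 3*S + 12*L)
(C(P(-3), 11) + W(2))**2 = ((15 + 3*11 + 12*5) - 1*2*(1/2 + 2))**2 = ((15 + 33 + 60) - 1*2*5/2)**2 = (108 - 5)**2 = 103**2 = 10609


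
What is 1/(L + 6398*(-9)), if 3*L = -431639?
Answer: -3/604385 ≈ -4.9637e-6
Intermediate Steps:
L = -431639/3 (L = (⅓)*(-431639) = -431639/3 ≈ -1.4388e+5)
1/(L + 6398*(-9)) = 1/(-431639/3 + 6398*(-9)) = 1/(-431639/3 - 57582) = 1/(-604385/3) = -3/604385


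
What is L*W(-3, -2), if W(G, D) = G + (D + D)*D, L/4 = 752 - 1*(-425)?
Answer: 23540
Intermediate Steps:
L = 4708 (L = 4*(752 - 1*(-425)) = 4*(752 + 425) = 4*1177 = 4708)
W(G, D) = G + 2*D² (W(G, D) = G + (2*D)*D = G + 2*D²)
L*W(-3, -2) = 4708*(-3 + 2*(-2)²) = 4708*(-3 + 2*4) = 4708*(-3 + 8) = 4708*5 = 23540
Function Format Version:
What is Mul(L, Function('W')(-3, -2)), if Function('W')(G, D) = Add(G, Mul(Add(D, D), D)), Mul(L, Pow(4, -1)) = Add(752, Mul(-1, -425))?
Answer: 23540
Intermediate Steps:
L = 4708 (L = Mul(4, Add(752, Mul(-1, -425))) = Mul(4, Add(752, 425)) = Mul(4, 1177) = 4708)
Function('W')(G, D) = Add(G, Mul(2, Pow(D, 2))) (Function('W')(G, D) = Add(G, Mul(Mul(2, D), D)) = Add(G, Mul(2, Pow(D, 2))))
Mul(L, Function('W')(-3, -2)) = Mul(4708, Add(-3, Mul(2, Pow(-2, 2)))) = Mul(4708, Add(-3, Mul(2, 4))) = Mul(4708, Add(-3, 8)) = Mul(4708, 5) = 23540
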